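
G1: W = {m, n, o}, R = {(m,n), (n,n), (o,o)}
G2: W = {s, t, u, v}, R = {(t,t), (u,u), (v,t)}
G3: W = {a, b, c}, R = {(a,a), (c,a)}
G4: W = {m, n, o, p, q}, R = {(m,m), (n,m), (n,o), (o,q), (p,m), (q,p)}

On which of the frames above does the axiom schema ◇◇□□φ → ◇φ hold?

Frame correspondent (Sahlqvist): ∀x ∀y (xR²y → ∃w (yR²w ∧ xRw)) — i.e. a generalized confluence (Geach) condition.
G1: ✓.
G2: ✓.
G3: ✓.
G4: fails — oR²p but no w with pR²w and oRw.

G1, G2, G3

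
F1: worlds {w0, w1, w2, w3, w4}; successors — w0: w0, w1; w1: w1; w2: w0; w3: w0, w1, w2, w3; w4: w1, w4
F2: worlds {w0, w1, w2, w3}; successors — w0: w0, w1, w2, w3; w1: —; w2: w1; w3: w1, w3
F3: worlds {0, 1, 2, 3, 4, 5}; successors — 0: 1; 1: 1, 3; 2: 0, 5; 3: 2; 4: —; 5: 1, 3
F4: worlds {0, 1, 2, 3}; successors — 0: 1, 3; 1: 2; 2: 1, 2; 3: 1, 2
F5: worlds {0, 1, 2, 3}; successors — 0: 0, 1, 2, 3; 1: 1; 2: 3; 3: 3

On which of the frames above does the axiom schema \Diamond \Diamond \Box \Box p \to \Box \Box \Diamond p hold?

F4

The schema corresponds to a generalized confluence (Geach) condition: \forall x \forall y \forall z ((x R^2 y \wedge x R^2 z) \to \exists w (y R^2 w \wedge zRw)).
F1: fails — w3R²w1, w3R²w2 but no w with w1R²w and w2Rw.
F2: fails — w0R²w0, w0R²w1 but no w with w0R²w and w1Rw.
F3: fails — 0R²3, 0R²1 but no w with 3R²w and 1Rw.
F4: holds.
F5: fails — 0R²1, 0R²2 but no w with 1R²w and 2Rw.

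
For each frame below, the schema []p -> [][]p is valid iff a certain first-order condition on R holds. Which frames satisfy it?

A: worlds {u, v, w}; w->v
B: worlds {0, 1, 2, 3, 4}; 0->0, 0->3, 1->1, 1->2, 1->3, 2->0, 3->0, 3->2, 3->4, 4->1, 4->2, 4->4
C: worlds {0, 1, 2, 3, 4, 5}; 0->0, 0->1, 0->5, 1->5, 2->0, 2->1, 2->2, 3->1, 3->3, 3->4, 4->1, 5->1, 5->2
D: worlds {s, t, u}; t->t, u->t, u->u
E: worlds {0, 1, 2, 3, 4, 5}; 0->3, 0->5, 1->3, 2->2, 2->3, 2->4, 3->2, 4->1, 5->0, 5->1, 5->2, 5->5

A, D

Frame correspondent (Sahlqvist): forall x forall y forall z (Rxy & Ryz -> Rxz) — i.e. transitivity.
A: satisfies the condition.
B: fails — R34 and R41 but not R31.
C: fails — R31 and R15 but not R35.
D: satisfies the condition.
E: fails — R32 and R23 but not R33.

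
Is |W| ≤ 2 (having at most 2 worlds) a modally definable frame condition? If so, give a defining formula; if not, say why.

If a class were modally definable it would be closed under disjoint unions (Goldblatt–Thomason).
Any modal formula valid on each of 3 disjoint one-world frames is valid on their disjoint union (validity is preserved under disjoint unions). Each one-world frame has |W|=1≤2, but the union has |W|=3.
So the class is not modally definable.

Not definable by any modal formula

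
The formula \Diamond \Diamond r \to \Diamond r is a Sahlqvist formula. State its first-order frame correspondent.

This is frame-equivalent to □r → □□r (substitute ¬r for r and contrapose).
Suppose □r→□□r is valid. Take Rxy, Ryz and set V(r)={w : Rxw}. Then □r at x, so □□r at x, so □r at y, so r at z, i.e. Rxz.
Conversely, any frame satisfying \forall x \forall y \forall z (Rxy \wedge Ryz \to Rxz) validates the schema.
Frame condition: \forall x \forall y \forall z (Rxy \wedge Ryz \to Rxz).

transitivity: \forall x \forall y \forall z (Rxy \wedge Ryz \to Rxz)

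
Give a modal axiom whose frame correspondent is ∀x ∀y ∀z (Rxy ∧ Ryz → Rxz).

This is transitivity; the standard corresponding axiom is 4: □q → □□q.
Suppose □q→□□q is valid. Take Rxy, Ryz and set V(q)={w : Rxw}. Then □q at x, so □□q at x, so □q at y, so q at z, i.e. Rxz.

□q → □□q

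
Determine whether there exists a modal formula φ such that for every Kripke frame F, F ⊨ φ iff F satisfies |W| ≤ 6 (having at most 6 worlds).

Not definable by any modal formula

Any modally definable frame class is closed under disjoint unions.
Any modal formula valid on each of 7 disjoint one-world frames is valid on their disjoint union (validity is preserved under disjoint unions). Each one-world frame has |W|=1≤6, but the union has |W|=7.
So no modal formula (or set of formulas) defines exactly the |W|≤6 frames.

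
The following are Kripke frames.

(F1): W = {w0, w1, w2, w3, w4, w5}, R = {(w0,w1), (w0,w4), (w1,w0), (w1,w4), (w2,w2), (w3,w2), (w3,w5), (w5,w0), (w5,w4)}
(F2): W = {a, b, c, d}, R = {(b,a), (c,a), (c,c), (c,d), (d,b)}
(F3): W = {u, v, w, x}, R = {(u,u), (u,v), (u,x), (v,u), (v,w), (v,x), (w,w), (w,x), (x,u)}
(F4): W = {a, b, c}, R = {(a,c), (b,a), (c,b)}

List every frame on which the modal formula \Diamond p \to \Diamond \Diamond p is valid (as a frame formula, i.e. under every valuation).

The schema corresponds to a generalized confluence (Geach) condition: \forall x \forall y (xRy \to \exists w (y = w \wedge x R^2 w)).
(F1): fails — w0Rw1 but no w with w1=w and w0R²w.
(F2): fails — bRa but no w with a=w and bR²w.
(F3): satisfies the condition.
(F4): fails — aRc but no w with c=w and aR²w.
Valid on: (F3).

(F3)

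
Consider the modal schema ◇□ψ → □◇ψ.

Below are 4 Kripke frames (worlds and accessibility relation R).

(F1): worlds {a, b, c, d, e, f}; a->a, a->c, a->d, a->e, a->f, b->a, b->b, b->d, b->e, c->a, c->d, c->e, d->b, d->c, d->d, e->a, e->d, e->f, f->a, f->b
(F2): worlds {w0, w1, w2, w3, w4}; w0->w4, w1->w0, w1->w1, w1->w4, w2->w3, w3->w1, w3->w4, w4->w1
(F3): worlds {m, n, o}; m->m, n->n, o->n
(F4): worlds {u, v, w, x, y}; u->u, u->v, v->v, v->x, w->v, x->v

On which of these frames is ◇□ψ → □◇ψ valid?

This is the axiom for convergence; its first-order frame correspondent is ∀x ∀y ∀z (Rxy ∧ Rxz → ∃w (Ryw ∧ Rzw)).
(F1): condition met.
(F2): fails — Rw1w0 and Rw1w4 but w0 and w4 have no common successor.
(F3): condition met.
(F4): condition met.
Valid on: (F1), (F3), (F4).

(F1), (F3), (F4)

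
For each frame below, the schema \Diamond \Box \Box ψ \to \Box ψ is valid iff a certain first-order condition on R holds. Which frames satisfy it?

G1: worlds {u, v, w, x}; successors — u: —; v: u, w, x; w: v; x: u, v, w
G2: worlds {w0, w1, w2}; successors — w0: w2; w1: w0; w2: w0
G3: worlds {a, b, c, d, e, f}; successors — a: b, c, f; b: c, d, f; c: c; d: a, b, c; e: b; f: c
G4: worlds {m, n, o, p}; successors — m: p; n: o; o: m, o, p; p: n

This is the axiom for a generalized confluence (Geach) condition; its first-order frame correspondent is \forall x \forall y \forall z ((xRy \wedge xRz) \to \exists w (y R^2 w \wedge z = w)).
G1: fails — vRu, vRu but no t with uR²t and u=t.
G2: ✓.
G3: fails — aRb, aRf but no w with bR²w and f=w.
G4: fails — mRp, mRp but no w with pR²w and p=w.
Valid on: G2.

G2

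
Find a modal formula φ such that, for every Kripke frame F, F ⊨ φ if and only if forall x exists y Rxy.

□r → ◇r

The condition is seriality. The D schema □r → ◇r defines it.
Suppose □r→◇r is valid. At any x set V(r)=W. Then □r at x, so ◇r at x, so x has a successor.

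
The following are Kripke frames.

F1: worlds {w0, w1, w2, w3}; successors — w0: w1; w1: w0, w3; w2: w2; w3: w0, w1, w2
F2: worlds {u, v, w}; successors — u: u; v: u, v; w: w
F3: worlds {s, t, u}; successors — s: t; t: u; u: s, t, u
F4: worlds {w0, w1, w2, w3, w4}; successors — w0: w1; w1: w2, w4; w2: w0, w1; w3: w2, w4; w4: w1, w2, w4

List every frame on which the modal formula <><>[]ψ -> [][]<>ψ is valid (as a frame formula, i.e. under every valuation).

Frame correspondent (Sahlqvist): forall x forall y forall z ((x R^2 y & x R^2 z) -> exists w (yRw & zRw)) — i.e. a generalized confluence (Geach) condition.
F1: fails — w1R²w0, w1R²w1 but no w with w0Rw and w1Rw.
F2: ✓.
F3: fails — tR²s, tR²t but no w with sRw and tRw.
F4: fails — w1R²w0, w1R²w1 but no w with w0Rw and w1Rw.
Valid on: F2.

F2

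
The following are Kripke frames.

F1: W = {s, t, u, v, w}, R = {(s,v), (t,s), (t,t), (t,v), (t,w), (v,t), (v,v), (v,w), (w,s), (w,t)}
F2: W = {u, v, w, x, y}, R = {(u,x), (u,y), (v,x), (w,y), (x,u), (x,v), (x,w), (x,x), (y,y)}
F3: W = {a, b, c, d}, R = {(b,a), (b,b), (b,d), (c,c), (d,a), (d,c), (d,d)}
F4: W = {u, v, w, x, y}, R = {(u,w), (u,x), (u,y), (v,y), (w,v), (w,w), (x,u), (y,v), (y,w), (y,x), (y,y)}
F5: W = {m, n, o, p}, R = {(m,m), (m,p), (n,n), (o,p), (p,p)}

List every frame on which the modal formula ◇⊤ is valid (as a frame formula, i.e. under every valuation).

F2, F4, F5

This is the axiom for seriality; its first-order frame correspondent is ∀x ∃y Rxy.
F1: fails — world u has no successor.
F2: ✓.
F3: fails — world a has no successor.
F4: ✓.
F5: ✓.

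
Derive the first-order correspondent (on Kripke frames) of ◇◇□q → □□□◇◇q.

This is a Sahlqvist (Geach-type) schema ◇^2□^1q → □^3◇^2q.
Minimal-valuation argument: fix x; take any y with xR^2y and any z with xR^3z. Set V(q) to the set of worlds R-reachable from y in exactly 1 step. Then □^1q holds at y, so the antecedent holds at x; validity forces ◇^2q at z, giving a w with zR^2w and yR^1w.
First-order correspondent: ∀x ∀y ∀z ((xR²y ∧ xR³z) → ∃w (yRw ∧ zR²w)).

∀x ∀y ∀z ((xR²y ∧ xR³z) → ∃w (yRw ∧ zR²w))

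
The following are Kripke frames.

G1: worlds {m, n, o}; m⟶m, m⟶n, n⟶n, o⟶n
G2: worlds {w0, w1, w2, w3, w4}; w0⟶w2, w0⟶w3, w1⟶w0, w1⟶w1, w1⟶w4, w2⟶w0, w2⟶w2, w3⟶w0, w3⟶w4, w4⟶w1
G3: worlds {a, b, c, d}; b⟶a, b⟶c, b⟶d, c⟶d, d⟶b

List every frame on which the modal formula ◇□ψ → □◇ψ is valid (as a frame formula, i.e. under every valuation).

G1

This is the axiom for convergence; its first-order frame correspondent is ∀x ∀y ∀z (Rxy ∧ Rxz → ∃w (Ryw ∧ Rzw)).
G1: satisfies the condition.
G2: fails — Rw1w1 and Rw1w0 but w1 and w0 have no common successor.
G3: fails — Rbc and Rba but c and a have no common successor.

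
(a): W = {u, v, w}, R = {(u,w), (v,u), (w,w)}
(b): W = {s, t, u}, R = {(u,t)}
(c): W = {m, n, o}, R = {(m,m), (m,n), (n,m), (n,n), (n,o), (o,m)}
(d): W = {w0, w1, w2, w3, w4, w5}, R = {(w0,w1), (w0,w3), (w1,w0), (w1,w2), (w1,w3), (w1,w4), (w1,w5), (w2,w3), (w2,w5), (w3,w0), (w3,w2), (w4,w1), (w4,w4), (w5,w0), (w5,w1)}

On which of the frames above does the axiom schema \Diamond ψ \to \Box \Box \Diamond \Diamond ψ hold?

(b)

The schema corresponds to a generalized confluence (Geach) condition: \forall x \forall y \forall z ((xRy \wedge x R^2 z) \to \exists w (y = w \wedge z R^2 w)).
(a): fails — vRu, vR²w but no t with u=t and wR²t.
(b): holds.
(c): fails — nRo, nR²o but no w with o=w and oR²w.
(d): fails — w0Rw1, w0R²w0 but no w with w1=w and w0R²w.
Valid on: (b).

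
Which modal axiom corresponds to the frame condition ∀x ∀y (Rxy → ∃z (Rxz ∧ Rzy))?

□□ψ → □ψ

A defining formula is □□ψ → □ψ (the C4 axiom).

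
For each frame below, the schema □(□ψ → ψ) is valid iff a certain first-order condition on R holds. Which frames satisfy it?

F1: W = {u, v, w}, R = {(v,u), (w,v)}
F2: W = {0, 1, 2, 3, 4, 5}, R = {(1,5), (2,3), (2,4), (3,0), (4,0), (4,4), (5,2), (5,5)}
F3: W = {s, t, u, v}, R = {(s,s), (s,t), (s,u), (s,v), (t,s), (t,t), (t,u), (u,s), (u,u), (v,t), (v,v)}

The schema corresponds to shift-reflexivity: ∀x ∀y (Rxy → Ryy).
F1: fails — Rvu but not Ruu.
F2: fails — R23 but not R33.
F3: ✓.
Valid on: F3.

F3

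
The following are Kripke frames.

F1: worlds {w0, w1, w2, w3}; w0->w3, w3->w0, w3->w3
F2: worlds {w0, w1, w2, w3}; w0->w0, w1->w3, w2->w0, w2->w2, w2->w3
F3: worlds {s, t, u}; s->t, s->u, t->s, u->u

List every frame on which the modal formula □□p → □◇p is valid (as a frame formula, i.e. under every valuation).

This is the axiom for a generalized confluence (Geach) condition; its first-order frame correspondent is ∀x ∀z (xRz → ∃w (xR²w ∧ zRw)).
F1: satisfies the condition.
F2: fails — w1Rw3 but no w with w1R²w and w3Rw.
F3: satisfies the condition.

F1, F3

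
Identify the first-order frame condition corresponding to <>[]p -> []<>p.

convergence

Suppose ◇□p→□◇p is valid. Take Rxy, Rxz and set V(p)={w : Ryw}. Then □p at y so ◇□p at x, so □◇p at x, so ◇p at z, giving w with Rzw and Ryw.
Conversely, on a frame with convergence the schema holds at every world under every valuation.
Frame condition: forall x forall y forall z (Rxy & Rxz -> exists w (Ryw & Rzw)).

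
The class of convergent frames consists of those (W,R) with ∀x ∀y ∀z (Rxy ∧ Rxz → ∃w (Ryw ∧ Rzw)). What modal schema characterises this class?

◇□p → □◇p

This is convergence; the standard corresponding axiom is .2: ◇□p → □◇p.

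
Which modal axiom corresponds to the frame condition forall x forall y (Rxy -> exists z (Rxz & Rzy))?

A defining formula is □□r → □r (the C4 axiom).
Suppose □□r→□r is valid. Take Rxy and set V(r)={w : xR²w}. Then □□r at x, so □r at x, so r at y, i.e. ∃z(Rxz∧Rzy).

□□r → □r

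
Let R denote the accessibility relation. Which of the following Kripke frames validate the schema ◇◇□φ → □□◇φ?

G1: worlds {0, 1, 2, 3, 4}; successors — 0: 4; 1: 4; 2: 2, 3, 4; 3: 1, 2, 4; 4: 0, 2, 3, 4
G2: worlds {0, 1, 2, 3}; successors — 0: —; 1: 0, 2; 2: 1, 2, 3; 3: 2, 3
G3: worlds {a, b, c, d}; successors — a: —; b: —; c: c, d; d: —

This is the axiom for a generalized confluence (Geach) condition; its first-order frame correspondent is ∀x ∀y ∀z ((xR²y ∧ xR²z) → ∃w (yRw ∧ zRw)).
G1: ✓.
G2: fails — 2R²0, 2R²0 but no w with 0Rw and 0Rw.
G3: fails — cR²c, cR²d but no w with cRw and dRw.

G1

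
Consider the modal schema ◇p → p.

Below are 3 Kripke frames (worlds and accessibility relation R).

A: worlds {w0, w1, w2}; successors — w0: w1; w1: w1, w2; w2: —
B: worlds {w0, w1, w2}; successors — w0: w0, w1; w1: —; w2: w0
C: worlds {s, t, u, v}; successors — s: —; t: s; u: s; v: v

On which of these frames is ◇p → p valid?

The schema corresponds to a generalized confluence (Geach) condition: ∀x ∀y (xRy → ∃w (y = w ∧ x = w)).
A: fails — w0Rw1 but w1 ≠ w0.
B: fails — w0Rw1 but w1 ≠ w0.
C: fails — tRs but s ≠ t.
Valid on no frame.

none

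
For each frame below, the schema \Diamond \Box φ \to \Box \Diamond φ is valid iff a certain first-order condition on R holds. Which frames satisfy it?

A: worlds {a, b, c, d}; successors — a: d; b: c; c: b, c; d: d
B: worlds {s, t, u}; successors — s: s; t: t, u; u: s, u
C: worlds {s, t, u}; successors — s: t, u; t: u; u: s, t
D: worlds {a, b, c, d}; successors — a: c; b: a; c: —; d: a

The schema corresponds to convergence: \forall x \forall y \forall z (Rxy \wedge Rxz \to \exists w (Ryw \wedge Rzw)).
A: holds.
B: holds.
C: fails — Rsu and Rst but u and t have no common successor.
D: fails — Rac and Rac but c and c have no common successor.
Valid on: A, B.

A, B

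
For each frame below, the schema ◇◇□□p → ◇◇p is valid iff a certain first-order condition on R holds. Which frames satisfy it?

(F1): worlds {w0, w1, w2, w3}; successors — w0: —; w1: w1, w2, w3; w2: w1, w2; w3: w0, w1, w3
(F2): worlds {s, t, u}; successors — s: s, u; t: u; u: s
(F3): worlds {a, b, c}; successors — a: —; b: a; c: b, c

This is the axiom for a generalized confluence (Geach) condition; its first-order frame correspondent is ∀x ∀y (xR²y → ∃w (yR²w ∧ xR²w)).
(F1): fails — w1R²w0 but no w with w0R²w and w1R²w.
(F2): holds.
(F3): fails — cR²a but no w with aR²w and cR²w.
Valid on: (F2).

(F2)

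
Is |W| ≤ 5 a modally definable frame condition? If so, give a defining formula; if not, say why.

Not definable by any modal formula

If a class were modally definable it would be closed under disjoint unions (Goldblatt–Thomason).
Any modal formula valid on each of 6 disjoint one-world frames is valid on their disjoint union (validity is preserved under disjoint unions). Each one-world frame has |W|=1≤5, but the union has |W|=6.
So the class is not modally definable.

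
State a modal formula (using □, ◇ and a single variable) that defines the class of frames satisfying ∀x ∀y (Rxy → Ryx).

r → □◇r

A defining formula is r → □◇r (the B axiom).
Suppose r→□◇r is valid. Take Rxy and set V(r)={x}. Then r at x, so □◇r at x, so ◇r at y, so some z with Ryz has r; z=x, i.e. Ryx.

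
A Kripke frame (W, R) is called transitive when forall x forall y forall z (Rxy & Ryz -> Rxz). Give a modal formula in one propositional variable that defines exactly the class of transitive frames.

This is transitivity; the standard corresponding axiom is 4: □q → □□q.
Suppose □q→□□q is valid. Take Rxy, Ryz and set V(q)={w : Rxw}. Then □q at x, so □□q at x, so □q at y, so q at z, i.e. Rxz.

□q → □□q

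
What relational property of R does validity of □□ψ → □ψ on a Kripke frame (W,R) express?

density

Suppose □□ψ→□ψ is valid. Take Rxy and set V(ψ)={w : xR²w}. Then □□ψ at x, so □ψ at x, so ψ at y, i.e. ∃z(Rxz∧Rzy).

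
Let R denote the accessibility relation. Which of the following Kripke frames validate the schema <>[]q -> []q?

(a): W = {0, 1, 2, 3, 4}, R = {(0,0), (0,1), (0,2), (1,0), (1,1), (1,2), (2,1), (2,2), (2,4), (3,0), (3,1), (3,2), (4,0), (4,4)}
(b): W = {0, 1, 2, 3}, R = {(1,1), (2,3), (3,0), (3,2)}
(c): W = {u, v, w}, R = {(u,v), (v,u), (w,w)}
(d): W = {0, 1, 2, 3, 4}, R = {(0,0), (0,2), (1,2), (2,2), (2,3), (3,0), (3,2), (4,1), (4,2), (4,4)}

The schema corresponds to the Euclidean property: forall x forall y forall z (Rxy & Rxz -> Ryz).
(a): fails — R02 and R00 but not R20.
(b): fails — R23 and R23 but not R33.
(c): fails — Ruv and Ruv but not Rvv.
(d): fails — R02 and R00 but not R20.

none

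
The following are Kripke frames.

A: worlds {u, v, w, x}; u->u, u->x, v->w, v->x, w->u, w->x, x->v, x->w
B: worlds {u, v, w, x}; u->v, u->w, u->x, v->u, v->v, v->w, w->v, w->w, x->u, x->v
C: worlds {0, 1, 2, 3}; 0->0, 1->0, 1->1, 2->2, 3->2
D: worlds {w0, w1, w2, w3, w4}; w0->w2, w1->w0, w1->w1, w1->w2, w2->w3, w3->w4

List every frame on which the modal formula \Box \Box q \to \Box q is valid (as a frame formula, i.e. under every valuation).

The schema corresponds to density: \forall x \forall y (Rxy \to \exists z (Rxz \wedge Rzy)).
A: fails — Rxv but no z with Rxz and Rzv.
B: fails — Rux but no z with Ruz and Rzx.
C: ✓.
D: fails — Rw0w2 but no z with Rw0z and Rzw2.

C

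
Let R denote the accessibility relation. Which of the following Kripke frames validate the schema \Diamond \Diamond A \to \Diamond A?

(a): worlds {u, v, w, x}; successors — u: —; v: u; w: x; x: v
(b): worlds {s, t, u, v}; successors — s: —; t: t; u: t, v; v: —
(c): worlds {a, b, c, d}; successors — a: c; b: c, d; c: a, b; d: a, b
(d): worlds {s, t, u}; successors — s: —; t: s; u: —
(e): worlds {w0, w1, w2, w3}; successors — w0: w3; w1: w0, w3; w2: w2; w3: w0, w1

(b), (d)

Frame correspondent (Sahlqvist): \forall x \forall y \forall z (Rxy \wedge Ryz \to Rxz) — i.e. transitivity.
(a): fails — Rwx and Rxv but not Rwv.
(b): ✓.
(c): fails — Rbc and Rcb but not Rbb.
(d): ✓.
(e): fails — Rw3w1 and Rw1w3 but not Rw3w3.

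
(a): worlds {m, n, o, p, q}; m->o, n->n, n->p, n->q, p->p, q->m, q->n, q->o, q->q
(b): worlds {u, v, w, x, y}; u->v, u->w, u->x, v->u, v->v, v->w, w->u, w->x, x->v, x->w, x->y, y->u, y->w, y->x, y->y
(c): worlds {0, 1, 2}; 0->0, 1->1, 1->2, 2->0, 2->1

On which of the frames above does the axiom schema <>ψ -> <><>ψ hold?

(c)

This is the axiom for a generalized confluence (Geach) condition; its first-order frame correspondent is forall x forall y (xRy -> exists w (y = w & x R^2 w)).
(a): fails — mRo but no w with o=w and mR²w.
(b): fails — wRu but no t with u=t and wR²t.
(c): ✓.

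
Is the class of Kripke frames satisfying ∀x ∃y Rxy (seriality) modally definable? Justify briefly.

Yes — defined by □r → ◇r

This is a Sahlqvist condition; the D axiom □r → ◇r defines it.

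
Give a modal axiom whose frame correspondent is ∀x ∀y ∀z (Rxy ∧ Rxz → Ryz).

◇q → □◇q

The condition is the Euclidean property. The 5 schema ◇q → □◇q defines it.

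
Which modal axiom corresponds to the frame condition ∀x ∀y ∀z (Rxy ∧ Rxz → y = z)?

◇q → □q

This is partial functionality; the standard corresponding axiom is CD: ◇q → □q.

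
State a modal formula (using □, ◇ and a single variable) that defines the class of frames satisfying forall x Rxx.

□s → s

A defining formula is □s → s (the T axiom).
Suppose □s→s is valid. At any x set V(s)={w : Rxw}. Then □s holds at x, so s holds at x, i.e. Rxx.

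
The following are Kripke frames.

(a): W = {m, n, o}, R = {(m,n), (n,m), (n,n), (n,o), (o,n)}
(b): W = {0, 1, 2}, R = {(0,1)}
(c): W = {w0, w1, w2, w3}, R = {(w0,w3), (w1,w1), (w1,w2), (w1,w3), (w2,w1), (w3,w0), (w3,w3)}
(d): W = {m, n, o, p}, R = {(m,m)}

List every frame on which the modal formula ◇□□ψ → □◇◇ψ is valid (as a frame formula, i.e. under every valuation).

Frame correspondent (Sahlqvist): ∀x ∀y ∀z ((xRy ∧ xRz) → ∃w (yR²w ∧ zR²w)) — i.e. a generalized confluence (Geach) condition.
(a): holds.
(b): fails — 0R1, 0R1 but no w with 1R²w and 1R²w.
(c): holds.
(d): holds.
Valid on: (a), (c), (d).

(a), (c), (d)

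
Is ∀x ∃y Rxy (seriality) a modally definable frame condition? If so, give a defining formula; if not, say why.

This is a Sahlqvist condition; the D axiom □r → ◇r defines it.
Suppose □r→◇r is valid. At any x set V(r)=W. Then □r at x, so ◇r at x, so x has a successor.

Definable; □r → ◇r defines it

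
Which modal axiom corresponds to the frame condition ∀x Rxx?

□q → q

This is reflexivity; the standard corresponding axiom is T: □q → q.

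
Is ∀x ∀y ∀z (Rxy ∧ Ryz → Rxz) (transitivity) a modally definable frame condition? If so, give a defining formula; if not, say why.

This is a Sahlqvist condition; the 4 axiom □r → □□r defines it.
Suppose □r→□□r is valid. Take Rxy, Ryz and set V(r)={w : Rxw}. Then □r at x, so □□r at x, so □r at y, so r at z, i.e. Rxz.

Definable; □r → □□r defines it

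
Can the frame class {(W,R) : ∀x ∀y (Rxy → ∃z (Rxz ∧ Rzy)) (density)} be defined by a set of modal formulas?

Yes: it is density, defined by the C4 schema □□r → □r.

Yes, by □□r → □r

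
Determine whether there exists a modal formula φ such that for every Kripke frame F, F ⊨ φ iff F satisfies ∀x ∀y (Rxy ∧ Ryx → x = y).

If a class were modally definable it would be closed under surjective bounded morphisms (Goldblatt–Thomason).
The 6-cycle (worlds w0,w1,w2,w3,w4,w5 with w0→w1→w2→w3→w4→w5→w0) is antisymmetric. Sending even-indexed worlds to • and odd-indexed worlds to ∘ is a surjective bounded morphism onto the two-world frame with •↔∘, which is not antisymmetric.
Hence antisymmetry is not modally definable.

Not modally definable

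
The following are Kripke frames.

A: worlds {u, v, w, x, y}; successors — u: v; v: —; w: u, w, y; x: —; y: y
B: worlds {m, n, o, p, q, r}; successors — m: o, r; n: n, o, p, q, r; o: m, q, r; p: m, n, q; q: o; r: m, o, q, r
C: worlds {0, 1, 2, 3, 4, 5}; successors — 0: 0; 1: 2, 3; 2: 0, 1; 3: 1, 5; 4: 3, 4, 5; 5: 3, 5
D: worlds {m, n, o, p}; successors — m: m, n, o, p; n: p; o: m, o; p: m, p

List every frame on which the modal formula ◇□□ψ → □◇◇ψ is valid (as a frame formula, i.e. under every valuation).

B, C, D

The schema corresponds to a generalized confluence (Geach) condition: ∀x ∀y ∀z ((xRy ∧ xRz) → ∃w (yR²w ∧ zR²w)).
A: fails — uRv, uRv but no t with vR²t and vR²t.
B: ✓.
C: ✓.
D: ✓.
Valid on: B, C, D.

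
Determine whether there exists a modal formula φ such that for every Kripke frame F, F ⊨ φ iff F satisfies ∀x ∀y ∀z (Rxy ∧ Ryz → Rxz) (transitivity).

This is a Sahlqvist condition; the 4 axiom □p → □□p defines it.

Yes, by □p → □□p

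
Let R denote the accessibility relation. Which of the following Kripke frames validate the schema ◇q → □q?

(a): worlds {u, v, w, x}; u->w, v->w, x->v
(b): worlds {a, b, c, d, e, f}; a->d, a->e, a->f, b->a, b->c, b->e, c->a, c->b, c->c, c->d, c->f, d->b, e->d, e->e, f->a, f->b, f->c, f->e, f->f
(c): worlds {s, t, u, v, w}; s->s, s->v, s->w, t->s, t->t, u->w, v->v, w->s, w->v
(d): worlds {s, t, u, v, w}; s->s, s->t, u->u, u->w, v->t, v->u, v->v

The schema corresponds to partial functionality: ∀x ∀y ∀z (Rxy ∧ Rxz → y = z).
(a): condition met.
(b): fails — a sees both d and e.
(c): fails — s sees both s and v.
(d): fails — s sees both s and t.
Valid on: (a).

(a)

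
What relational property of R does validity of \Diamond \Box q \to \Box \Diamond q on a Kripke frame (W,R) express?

Suppose ◇□q→□◇q is valid. Take Rxy, Rxz and set V(q)={w : Ryw}. Then □q at y so ◇□q at x, so □◇q at x, so ◇q at z, giving w with Rzw and Ryw.
The converse is a direct semantic check.
So the correspondent is convergence.

Convergence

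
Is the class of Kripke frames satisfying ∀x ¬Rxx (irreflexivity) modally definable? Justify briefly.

Not definable by any modal formula

Any modally definable frame class is closed under surjective bounded morphisms.
The 5-cycle (worlds a,b,c,d,e with a→b→c→d→e→a) is irreflexive, and the map sending every world to a single reflexive point • is a surjective bounded morphism (forth: every edge maps to (•,•); back: every world has a successor). So any modal formula valid on the 5-cycle is also valid on the reflexive point, which is not irreflexive.
Hence irreflexivity is not modally definable.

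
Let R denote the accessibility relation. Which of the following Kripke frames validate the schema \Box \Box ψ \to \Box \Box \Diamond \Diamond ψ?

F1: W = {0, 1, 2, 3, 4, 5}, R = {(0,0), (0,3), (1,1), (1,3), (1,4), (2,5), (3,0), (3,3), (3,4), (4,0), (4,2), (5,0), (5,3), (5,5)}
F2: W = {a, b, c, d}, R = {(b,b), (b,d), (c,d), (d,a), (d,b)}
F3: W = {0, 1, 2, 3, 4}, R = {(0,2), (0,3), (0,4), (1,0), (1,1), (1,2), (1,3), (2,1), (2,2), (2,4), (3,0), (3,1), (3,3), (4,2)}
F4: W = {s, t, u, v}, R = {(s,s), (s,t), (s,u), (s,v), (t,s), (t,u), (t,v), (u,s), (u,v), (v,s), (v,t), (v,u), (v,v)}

The schema corresponds to a generalized confluence (Geach) condition: \forall x \forall z (x R^2 z \to \exists w (x R^2 w \wedge z R^2 w)).
F1: satisfies the condition.
F2: fails — bR²a but no w with bR²w and aR²w.
F3: satisfies the condition.
F4: satisfies the condition.
Valid on: F1, F3, F4.

F1, F3, F4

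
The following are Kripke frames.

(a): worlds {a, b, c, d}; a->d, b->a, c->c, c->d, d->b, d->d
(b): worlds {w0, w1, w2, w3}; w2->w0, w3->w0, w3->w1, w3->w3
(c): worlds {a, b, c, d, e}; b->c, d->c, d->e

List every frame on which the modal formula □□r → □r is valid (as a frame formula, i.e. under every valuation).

none

The schema corresponds to density: ∀x ∀y (Rxy → ∃z (Rxz ∧ Rzy)).
(a): fails — Rba but no z with Rbz and Rza.
(b): fails — Rw2w0 but no z with Rw2z and Rzw0.
(c): fails — Rde but no z with Rdz and Rze.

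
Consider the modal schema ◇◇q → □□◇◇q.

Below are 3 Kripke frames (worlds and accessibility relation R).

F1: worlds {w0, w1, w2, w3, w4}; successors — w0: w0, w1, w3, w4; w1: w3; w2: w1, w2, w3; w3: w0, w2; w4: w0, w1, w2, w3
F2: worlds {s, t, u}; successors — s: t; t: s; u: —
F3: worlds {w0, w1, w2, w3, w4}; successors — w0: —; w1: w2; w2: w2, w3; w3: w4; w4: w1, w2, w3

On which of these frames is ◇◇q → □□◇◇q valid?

Frame correspondent (Sahlqvist): ∀x ∀y ∀z ((xR²y ∧ xR²z) → ∃w (y = w ∧ zR²w)) — i.e. a generalized confluence (Geach) condition.
F1: fails — w0R²w1, w0R²w1 but no w with w1=w and w1R²w.
F2: ✓.
F3: fails — w2R²w4, w2R²w3 but no w with w4=w and w3R²w.
Valid on: F2.

F2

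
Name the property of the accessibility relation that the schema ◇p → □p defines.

partial functionality: ∀x ∀y ∀z (Rxy ∧ Rxz → y = z)

This is the CD axiom.
It corresponds to partial functionality: ∀x ∀y ∀z (Rxy ∧ Rxz → y = z).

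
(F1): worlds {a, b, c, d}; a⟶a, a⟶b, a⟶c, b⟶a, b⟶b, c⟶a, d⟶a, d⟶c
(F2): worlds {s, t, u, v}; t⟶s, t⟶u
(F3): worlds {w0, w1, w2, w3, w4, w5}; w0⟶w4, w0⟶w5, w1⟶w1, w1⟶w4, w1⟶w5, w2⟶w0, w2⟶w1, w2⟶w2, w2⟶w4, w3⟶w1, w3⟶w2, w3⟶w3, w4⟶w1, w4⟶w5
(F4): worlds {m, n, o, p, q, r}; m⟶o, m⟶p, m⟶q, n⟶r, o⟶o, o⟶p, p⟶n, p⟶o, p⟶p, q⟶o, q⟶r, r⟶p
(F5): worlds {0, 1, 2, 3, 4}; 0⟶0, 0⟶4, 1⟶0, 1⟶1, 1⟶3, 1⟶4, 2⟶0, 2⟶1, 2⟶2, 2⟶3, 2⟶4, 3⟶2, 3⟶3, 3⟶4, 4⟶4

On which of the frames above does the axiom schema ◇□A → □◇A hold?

This is the axiom for convergence; its first-order frame correspondent is ∀x ∀y ∀z (Rxy ∧ Rxz → ∃w (Ryw ∧ Rzw)).
(F1): ✓.
(F2): fails — Rtu and Rtu but u and u have no common successor.
(F3): fails — Rw0w4 and Rw0w5 but w4 and w5 have no common successor.
(F4): fails — Rpn and Rpo but n and o have no common successor.
(F5): ✓.
Valid on: (F1), (F5).

(F1), (F5)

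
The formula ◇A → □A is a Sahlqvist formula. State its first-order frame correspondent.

Suppose ◇A→□A is valid. Take Rxy, Rxz and set V(A)={y}. Then ◇A at x, so □A at x, so A at z, i.e. z=y.

partial functionality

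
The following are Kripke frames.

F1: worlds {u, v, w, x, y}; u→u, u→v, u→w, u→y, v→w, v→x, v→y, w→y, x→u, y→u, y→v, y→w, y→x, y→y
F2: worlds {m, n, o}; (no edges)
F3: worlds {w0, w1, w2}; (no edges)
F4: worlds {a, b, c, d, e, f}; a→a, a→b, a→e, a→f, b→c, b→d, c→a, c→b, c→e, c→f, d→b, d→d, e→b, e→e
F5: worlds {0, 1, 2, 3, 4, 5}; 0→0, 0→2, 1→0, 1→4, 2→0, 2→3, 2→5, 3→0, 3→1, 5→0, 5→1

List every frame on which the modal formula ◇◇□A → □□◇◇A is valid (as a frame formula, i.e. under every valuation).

This is the axiom for a generalized confluence (Geach) condition; its first-order frame correspondent is ∀x ∀y ∀z ((xR²y ∧ xR²z) → ∃w (yRw ∧ zR²w)).
F1: holds.
F2: holds.
F3: holds.
F4: fails — aR²a, aR²f but no w with aRw and fR²w.
F5: fails — 3R²0, 3R²4 but no w with 0Rw and 4R²w.

F1, F2, F3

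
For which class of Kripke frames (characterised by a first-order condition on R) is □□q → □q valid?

Suppose □□q→□q is valid. Take Rxy and set V(q)={w : xR²w}. Then □□q at x, so □q at x, so q at y, i.e. ∃z(Rxz∧Rzy).

density: ∀x ∀y (Rxy → ∃z (Rxz ∧ Rzy))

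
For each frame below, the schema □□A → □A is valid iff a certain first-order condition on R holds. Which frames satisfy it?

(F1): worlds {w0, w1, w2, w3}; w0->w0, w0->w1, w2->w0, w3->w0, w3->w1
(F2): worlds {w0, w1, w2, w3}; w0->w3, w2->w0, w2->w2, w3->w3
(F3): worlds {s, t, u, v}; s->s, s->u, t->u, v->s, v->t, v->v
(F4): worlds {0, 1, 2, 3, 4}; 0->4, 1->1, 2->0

The schema corresponds to density: ∀x ∀y (Rxy → ∃z (Rxz ∧ Rzy)).
(F1): condition met.
(F2): condition met.
(F3): fails — Rtu but no z with Rtz and Rzu.
(F4): fails — R04 but no z with R0z and Rz4.

(F1), (F2)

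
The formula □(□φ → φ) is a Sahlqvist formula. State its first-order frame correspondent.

shift-reflexivity

This is the T□ axiom.
It corresponds to shift-reflexivity: ∀x ∀y (Rxy → Ryy).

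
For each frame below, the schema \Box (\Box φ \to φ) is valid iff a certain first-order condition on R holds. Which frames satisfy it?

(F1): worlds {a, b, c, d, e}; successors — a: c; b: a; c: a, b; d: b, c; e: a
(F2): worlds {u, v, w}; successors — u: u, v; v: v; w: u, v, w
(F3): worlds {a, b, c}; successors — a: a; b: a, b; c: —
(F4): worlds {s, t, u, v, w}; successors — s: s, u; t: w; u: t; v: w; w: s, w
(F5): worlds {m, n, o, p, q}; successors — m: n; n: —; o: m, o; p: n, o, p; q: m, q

Frame correspondent (Sahlqvist): \forall x \forall y (Rxy \to Ryy) — i.e. shift-reflexivity.
(F1): fails — Rdc but not Rcc.
(F2): satisfies the condition.
(F3): satisfies the condition.
(F4): fails — Rut but not Rtt.
(F5): fails — Rom but not Rmm.
Valid on: (F2), (F3).

(F2), (F3)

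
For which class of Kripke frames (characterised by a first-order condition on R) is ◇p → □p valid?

Suppose ◇p→□p is valid. Take Rxy, Rxz and set V(p)={y}. Then ◇p at x, so □p at x, so p at z, i.e. z=y.

Partial functionality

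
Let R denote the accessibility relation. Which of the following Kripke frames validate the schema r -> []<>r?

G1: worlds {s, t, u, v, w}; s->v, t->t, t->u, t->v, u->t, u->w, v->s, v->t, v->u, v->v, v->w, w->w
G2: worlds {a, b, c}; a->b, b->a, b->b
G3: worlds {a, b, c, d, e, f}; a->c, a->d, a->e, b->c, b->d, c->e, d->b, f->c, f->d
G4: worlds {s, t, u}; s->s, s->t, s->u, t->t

The schema corresponds to symmetry: forall x forall y (Rxy -> Ryx).
G1: fails — Ruw but not Rwu.
G2: satisfies the condition.
G3: fails — Rbc but not Rcb.
G4: fails — Rsu but not Rus.
Valid on: G2.

G2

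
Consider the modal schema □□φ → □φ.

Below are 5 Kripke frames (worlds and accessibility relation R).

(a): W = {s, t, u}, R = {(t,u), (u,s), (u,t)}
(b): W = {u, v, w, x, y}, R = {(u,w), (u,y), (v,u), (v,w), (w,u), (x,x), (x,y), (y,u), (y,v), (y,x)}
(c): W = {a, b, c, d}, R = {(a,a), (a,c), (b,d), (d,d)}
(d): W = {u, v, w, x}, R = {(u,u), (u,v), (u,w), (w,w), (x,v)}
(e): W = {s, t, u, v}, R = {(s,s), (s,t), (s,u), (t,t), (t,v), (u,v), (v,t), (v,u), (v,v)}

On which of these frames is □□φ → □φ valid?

Frame correspondent (Sahlqvist): ∀x ∀y (Rxy → ∃z (Rxz ∧ Rzy)) — i.e. density.
(a): fails — Rus but no z with Ruz and Rzs.
(b): fails — Ruw but no z with Ruz and Rzw.
(c): satisfies the condition.
(d): fails — Rxv but no z with Rxz and Rzv.
(e): satisfies the condition.

(c), (e)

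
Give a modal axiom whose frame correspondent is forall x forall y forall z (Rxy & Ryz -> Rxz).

A defining formula is □r → □□r (the 4 axiom).

□r → □□r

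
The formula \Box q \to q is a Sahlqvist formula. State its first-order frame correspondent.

reflexivity: \forall x Rxx

This schema is the T axiom.
It corresponds to reflexivity: \forall x Rxx.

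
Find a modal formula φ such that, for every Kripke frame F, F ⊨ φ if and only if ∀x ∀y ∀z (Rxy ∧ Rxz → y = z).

◇s → □s

The condition is partial functionality. The CD schema ◇s → □s defines it.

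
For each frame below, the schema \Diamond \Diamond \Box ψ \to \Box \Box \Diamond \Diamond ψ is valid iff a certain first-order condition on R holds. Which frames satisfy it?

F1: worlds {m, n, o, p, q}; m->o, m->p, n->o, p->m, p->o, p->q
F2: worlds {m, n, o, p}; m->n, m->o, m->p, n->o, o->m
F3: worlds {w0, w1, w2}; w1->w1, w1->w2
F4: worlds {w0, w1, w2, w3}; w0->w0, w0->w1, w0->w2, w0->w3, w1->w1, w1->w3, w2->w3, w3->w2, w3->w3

The schema corresponds to a generalized confluence (Geach) condition: \forall x \forall y \forall z ((x R^2 y \wedge x R^2 z) \to \exists w (yRw \wedge z R^2 w)).
F1: fails — mR²m, mR²o but no w with mRw and oR²w.
F2: fails — mR²o, mR²o but no w with oRw and oR²w.
F3: fails — w1R²w1, w1R²w2 but no w with w1Rw and w2R²w.
F4: condition met.
Valid on: F4.

F4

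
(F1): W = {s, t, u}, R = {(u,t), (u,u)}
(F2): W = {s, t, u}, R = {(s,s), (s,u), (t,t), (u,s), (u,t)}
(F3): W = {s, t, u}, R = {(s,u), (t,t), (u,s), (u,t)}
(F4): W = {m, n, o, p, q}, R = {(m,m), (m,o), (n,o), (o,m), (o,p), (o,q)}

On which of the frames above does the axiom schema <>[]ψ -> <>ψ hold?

Frame correspondent (Sahlqvist): forall x forall y (xRy -> exists w (yRw & xRw)) — i.e. a generalized confluence (Geach) condition.
(F1): fails — uRt but no w with tRw and uRw.
(F2): holds.
(F3): fails — sRu but no w with uRw and sRw.
(F4): fails — nRo but no w with oRw and nRw.
Valid on: (F2).

(F2)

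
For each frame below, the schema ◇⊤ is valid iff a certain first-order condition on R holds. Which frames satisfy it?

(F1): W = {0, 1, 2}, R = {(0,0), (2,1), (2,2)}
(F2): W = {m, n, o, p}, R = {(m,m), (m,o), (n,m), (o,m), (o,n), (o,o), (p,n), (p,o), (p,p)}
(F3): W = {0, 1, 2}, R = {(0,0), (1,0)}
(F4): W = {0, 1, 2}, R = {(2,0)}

(F2)

This is the axiom for seriality; its first-order frame correspondent is ∀x ∃y Rxy.
(F1): fails — world 1 has no successor.
(F2): ✓.
(F3): fails — world 2 has no successor.
(F4): fails — world 0 has no successor.
Valid on: (F2).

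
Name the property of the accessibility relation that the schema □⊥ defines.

emptiness of R: ∀x ∀y ¬Rxy

This schema is the Ver axiom.
It corresponds to emptiness of R: ∀x ∀y ¬Rxy.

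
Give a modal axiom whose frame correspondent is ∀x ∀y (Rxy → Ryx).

A defining formula is s → □◇s (the B axiom).
Suppose s→□◇s is valid. Take Rxy and set V(s)={x}. Then s at x, so □◇s at x, so ◇s at y, so some z with Ryz has s; z=x, i.e. Ryx.

s → □◇s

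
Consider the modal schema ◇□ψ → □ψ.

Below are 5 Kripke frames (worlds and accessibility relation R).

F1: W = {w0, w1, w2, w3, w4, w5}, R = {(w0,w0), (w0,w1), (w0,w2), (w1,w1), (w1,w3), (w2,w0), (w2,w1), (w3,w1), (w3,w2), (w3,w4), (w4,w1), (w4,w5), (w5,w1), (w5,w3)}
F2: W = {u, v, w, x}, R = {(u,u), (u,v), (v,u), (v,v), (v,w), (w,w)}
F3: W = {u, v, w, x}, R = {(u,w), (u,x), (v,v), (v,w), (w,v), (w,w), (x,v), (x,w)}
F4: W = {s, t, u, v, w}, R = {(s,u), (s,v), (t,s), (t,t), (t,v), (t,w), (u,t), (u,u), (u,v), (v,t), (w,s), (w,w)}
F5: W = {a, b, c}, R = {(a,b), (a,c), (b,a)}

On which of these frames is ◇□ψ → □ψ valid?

This is the axiom for the Euclidean property; its first-order frame correspondent is ∀x ∀y ∀z (Rxy ∧ Rxz → Ryz).
F1: fails — Rw0w1 and Rw0w0 but not Rw1w0.
F2: fails — Rvw and Rvv but not Rwv.
F3: fails — Ruw and Rux but not Rwx.
F4: fails — Rsv and Rsv but not Rvv.
F5: fails — Rac and Rac but not Rcc.
Valid on no frame.

none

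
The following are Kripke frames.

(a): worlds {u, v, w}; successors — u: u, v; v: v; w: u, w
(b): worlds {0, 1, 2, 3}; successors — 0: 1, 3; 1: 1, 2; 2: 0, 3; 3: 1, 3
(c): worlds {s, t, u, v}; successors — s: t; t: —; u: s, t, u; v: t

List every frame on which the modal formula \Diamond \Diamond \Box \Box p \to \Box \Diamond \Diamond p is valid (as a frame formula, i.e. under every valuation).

The schema corresponds to a generalized confluence (Geach) condition: \forall x \forall y \forall z ((x R^2 y \wedge xRz) \to \exists w (y R^2 w \wedge z R^2 w)).
(a): holds.
(b): holds.
(c): fails — uR²s, uRs but no w with sR²w and sR²w.

(a), (b)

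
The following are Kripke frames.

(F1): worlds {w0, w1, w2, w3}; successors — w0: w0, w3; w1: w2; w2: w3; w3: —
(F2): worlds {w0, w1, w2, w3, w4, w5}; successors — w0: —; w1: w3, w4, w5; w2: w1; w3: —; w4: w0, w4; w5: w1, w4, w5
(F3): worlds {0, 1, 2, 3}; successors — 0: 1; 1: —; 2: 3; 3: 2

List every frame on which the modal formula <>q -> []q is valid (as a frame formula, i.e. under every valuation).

The schema corresponds to partial functionality: forall x forall y forall z (Rxy & Rxz -> y = z).
(F1): fails — w0 sees both w0 and w3.
(F2): fails — w1 sees both w3 and w4.
(F3): ✓.

(F3)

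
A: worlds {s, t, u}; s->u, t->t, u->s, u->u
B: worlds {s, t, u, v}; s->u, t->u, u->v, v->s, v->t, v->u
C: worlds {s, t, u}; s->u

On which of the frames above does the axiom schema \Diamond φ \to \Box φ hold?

C

The schema corresponds to partial functionality: \forall x \forall y \forall z (Rxy \wedge Rxz \to y = z).
A: fails — u sees both s and u.
B: fails — v sees both s and t.
C: holds.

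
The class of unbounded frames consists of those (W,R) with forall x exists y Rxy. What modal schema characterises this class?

The condition is seriality. The D schema □p → ◇p defines it.
Suppose □p→◇p is valid. At any x set V(p)=W. Then □p at x, so ◇p at x, so x has a successor.

□p → ◇p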